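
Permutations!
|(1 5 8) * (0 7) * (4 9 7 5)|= |(0 5 8 1 4 9 7)|= 7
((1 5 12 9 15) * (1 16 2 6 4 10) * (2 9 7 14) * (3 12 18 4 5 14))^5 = (1 18 2 10 5 14 4 6)(3 7 12)(9 16 15) = [0, 18, 10, 7, 6, 14, 1, 12, 8, 16, 5, 11, 3, 13, 4, 9, 15, 17, 2]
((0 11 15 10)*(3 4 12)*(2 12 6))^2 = (0 15)(2 3 6 12 4)(10 11) = [15, 1, 3, 6, 2, 5, 12, 7, 8, 9, 11, 10, 4, 13, 14, 0]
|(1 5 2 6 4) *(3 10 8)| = |(1 5 2 6 4)(3 10 8)| = 15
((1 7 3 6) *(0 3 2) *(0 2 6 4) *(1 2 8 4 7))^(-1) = (0 4 8 2 6 7 3) = [4, 1, 6, 0, 8, 5, 7, 3, 2]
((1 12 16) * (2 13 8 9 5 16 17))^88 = (1 5 8 2 12 16 9 13 17) = [0, 5, 12, 3, 4, 8, 6, 7, 2, 13, 10, 11, 16, 17, 14, 15, 9, 1]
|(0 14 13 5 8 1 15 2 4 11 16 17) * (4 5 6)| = |(0 14 13 6 4 11 16 17)(1 15 2 5 8)| = 40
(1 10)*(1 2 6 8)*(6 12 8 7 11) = (1 10 2 12 8)(6 7 11) = [0, 10, 12, 3, 4, 5, 7, 11, 1, 9, 2, 6, 8]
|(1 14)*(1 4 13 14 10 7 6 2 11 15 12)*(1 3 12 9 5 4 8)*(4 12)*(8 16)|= |(1 10 7 6 2 11 15 9 5 12 3 4 13 14 16 8)|= 16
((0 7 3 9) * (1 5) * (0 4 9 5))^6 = [7, 0, 2, 5, 4, 1, 6, 3, 8, 9] = (9)(0 7 3 5 1)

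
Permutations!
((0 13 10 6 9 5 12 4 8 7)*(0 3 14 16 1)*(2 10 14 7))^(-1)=[1, 16, 8, 7, 12, 9, 10, 3, 4, 6, 2, 11, 5, 0, 13, 15, 14]=(0 1 16 14 13)(2 8 4 12 5 9 6 10)(3 7)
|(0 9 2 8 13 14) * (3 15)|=6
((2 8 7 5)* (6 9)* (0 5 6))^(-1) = (0 9 6 7 8 2 5) = [9, 1, 5, 3, 4, 0, 7, 8, 2, 6]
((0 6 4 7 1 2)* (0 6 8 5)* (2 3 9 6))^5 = (0 5 8)(1 7 4 6 9 3) = [5, 7, 2, 1, 6, 8, 9, 4, 0, 3]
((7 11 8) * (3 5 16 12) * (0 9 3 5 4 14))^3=(16)(0 4 9 14 3)=[4, 1, 2, 0, 9, 5, 6, 7, 8, 14, 10, 11, 12, 13, 3, 15, 16]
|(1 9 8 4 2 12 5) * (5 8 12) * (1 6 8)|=|(1 9 12)(2 5 6 8 4)|=15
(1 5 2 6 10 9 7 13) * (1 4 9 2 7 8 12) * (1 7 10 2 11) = (1 5 10 11)(2 6)(4 9 8 12 7 13) = [0, 5, 6, 3, 9, 10, 2, 13, 12, 8, 11, 1, 7, 4]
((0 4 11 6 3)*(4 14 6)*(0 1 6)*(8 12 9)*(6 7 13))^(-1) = [14, 3, 2, 6, 11, 5, 13, 1, 9, 12, 10, 4, 8, 7, 0] = (0 14)(1 3 6 13 7)(4 11)(8 9 12)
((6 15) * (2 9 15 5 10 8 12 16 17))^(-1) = (2 17 16 12 8 10 5 6 15 9) = [0, 1, 17, 3, 4, 6, 15, 7, 10, 2, 5, 11, 8, 13, 14, 9, 12, 16]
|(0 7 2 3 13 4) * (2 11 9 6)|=|(0 7 11 9 6 2 3 13 4)|=9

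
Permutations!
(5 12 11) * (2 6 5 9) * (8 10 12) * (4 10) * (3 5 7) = (2 6 7 3 5 8 4 10 12 11 9) = [0, 1, 6, 5, 10, 8, 7, 3, 4, 2, 12, 9, 11]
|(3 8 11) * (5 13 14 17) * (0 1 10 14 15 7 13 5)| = 15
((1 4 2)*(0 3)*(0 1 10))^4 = (0 2 1)(3 10 4) = [2, 0, 1, 10, 3, 5, 6, 7, 8, 9, 4]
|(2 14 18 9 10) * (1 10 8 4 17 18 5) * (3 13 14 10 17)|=|(1 17 18 9 8 4 3 13 14 5)(2 10)|=10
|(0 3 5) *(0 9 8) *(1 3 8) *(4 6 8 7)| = 20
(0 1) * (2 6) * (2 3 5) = (0 1)(2 6 3 5) = [1, 0, 6, 5, 4, 2, 3]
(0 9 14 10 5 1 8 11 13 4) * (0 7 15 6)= [9, 8, 2, 3, 7, 1, 0, 15, 11, 14, 5, 13, 12, 4, 10, 6]= (0 9 14 10 5 1 8 11 13 4 7 15 6)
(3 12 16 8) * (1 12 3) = (1 12 16 8) = [0, 12, 2, 3, 4, 5, 6, 7, 1, 9, 10, 11, 16, 13, 14, 15, 8]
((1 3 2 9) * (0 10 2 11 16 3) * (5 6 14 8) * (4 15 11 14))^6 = (0 10 2 9 1)(3 15 5)(4 8 16)(6 14 11) = [10, 0, 9, 15, 8, 3, 14, 7, 16, 1, 2, 6, 12, 13, 11, 5, 4]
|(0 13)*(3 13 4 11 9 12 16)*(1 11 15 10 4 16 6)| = 60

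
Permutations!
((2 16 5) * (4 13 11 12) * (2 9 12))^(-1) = [0, 1, 11, 3, 12, 16, 6, 7, 8, 5, 10, 13, 9, 4, 14, 15, 2] = (2 11 13 4 12 9 5 16)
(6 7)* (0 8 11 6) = (0 8 11 6 7) = [8, 1, 2, 3, 4, 5, 7, 0, 11, 9, 10, 6]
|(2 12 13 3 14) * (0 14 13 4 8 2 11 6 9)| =|(0 14 11 6 9)(2 12 4 8)(3 13)| =20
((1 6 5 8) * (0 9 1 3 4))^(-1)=(0 4 3 8 5 6 1 9)=[4, 9, 2, 8, 3, 6, 1, 7, 5, 0]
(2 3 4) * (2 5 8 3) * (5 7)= (3 4 7 5 8)= [0, 1, 2, 4, 7, 8, 6, 5, 3]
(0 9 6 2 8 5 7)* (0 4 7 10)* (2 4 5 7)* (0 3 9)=[0, 1, 8, 9, 2, 10, 4, 5, 7, 6, 3]=(2 8 7 5 10 3 9 6 4)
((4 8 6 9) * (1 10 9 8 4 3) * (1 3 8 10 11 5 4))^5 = [0, 11, 2, 3, 1, 4, 10, 7, 6, 8, 9, 5] = (1 11 5 4)(6 10 9 8)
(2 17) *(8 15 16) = (2 17)(8 15 16) = [0, 1, 17, 3, 4, 5, 6, 7, 15, 9, 10, 11, 12, 13, 14, 16, 8, 2]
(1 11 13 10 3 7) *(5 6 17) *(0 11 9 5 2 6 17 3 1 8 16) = (0 11 13 10 1 9 5 17 2 6 3 7 8 16) = [11, 9, 6, 7, 4, 17, 3, 8, 16, 5, 1, 13, 12, 10, 14, 15, 0, 2]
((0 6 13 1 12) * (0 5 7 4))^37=(0 5 13 4 12 6 7 1)=[5, 0, 2, 3, 12, 13, 7, 1, 8, 9, 10, 11, 6, 4]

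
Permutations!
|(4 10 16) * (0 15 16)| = 5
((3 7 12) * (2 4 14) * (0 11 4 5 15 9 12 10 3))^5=(0 5 11 15 4 9 14 12 2)(3 10 7)=[5, 1, 0, 10, 9, 11, 6, 3, 8, 14, 7, 15, 2, 13, 12, 4]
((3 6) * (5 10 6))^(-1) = (3 6 10 5) = [0, 1, 2, 6, 4, 3, 10, 7, 8, 9, 5]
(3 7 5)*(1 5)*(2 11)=(1 5 3 7)(2 11)=[0, 5, 11, 7, 4, 3, 6, 1, 8, 9, 10, 2]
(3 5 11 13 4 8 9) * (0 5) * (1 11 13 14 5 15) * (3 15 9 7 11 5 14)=(0 9 15 1 5 13 4 8 7 11 3)=[9, 5, 2, 0, 8, 13, 6, 11, 7, 15, 10, 3, 12, 4, 14, 1]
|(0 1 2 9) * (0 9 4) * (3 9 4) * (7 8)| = 6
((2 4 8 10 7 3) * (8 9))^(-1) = (2 3 7 10 8 9 4) = [0, 1, 3, 7, 2, 5, 6, 10, 9, 4, 8]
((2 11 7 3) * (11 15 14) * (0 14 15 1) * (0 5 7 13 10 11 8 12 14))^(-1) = (15)(1 2 3 7 5)(8 14 12)(10 13 11) = [0, 2, 3, 7, 4, 1, 6, 5, 14, 9, 13, 10, 8, 11, 12, 15]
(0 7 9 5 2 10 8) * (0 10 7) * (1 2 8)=[0, 2, 7, 3, 4, 8, 6, 9, 10, 5, 1]=(1 2 7 9 5 8 10)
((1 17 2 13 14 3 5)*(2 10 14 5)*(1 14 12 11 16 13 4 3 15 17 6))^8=(2 3 4)(5 13 16 11 12 10 17 15 14)=[0, 1, 3, 4, 2, 13, 6, 7, 8, 9, 17, 12, 10, 16, 5, 14, 11, 15]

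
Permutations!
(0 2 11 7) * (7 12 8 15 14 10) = (0 2 11 12 8 15 14 10 7) = [2, 1, 11, 3, 4, 5, 6, 0, 15, 9, 7, 12, 8, 13, 10, 14]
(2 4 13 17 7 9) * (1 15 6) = (1 15 6)(2 4 13 17 7 9) = [0, 15, 4, 3, 13, 5, 1, 9, 8, 2, 10, 11, 12, 17, 14, 6, 16, 7]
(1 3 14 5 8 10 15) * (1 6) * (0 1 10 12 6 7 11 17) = [1, 3, 2, 14, 4, 8, 10, 11, 12, 9, 15, 17, 6, 13, 5, 7, 16, 0] = (0 1 3 14 5 8 12 6 10 15 7 11 17)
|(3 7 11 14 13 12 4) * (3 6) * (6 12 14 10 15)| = |(3 7 11 10 15 6)(4 12)(13 14)| = 6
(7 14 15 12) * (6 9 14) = (6 9 14 15 12 7) = [0, 1, 2, 3, 4, 5, 9, 6, 8, 14, 10, 11, 7, 13, 15, 12]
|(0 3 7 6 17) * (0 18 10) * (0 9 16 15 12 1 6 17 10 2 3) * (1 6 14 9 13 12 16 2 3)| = 4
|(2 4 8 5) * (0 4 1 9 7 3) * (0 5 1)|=|(0 4 8 1 9 7 3 5 2)|=9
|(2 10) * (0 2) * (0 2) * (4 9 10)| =|(2 4 9 10)| =4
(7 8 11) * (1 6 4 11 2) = (1 6 4 11 7 8 2) = [0, 6, 1, 3, 11, 5, 4, 8, 2, 9, 10, 7]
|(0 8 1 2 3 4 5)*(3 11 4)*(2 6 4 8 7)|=|(0 7 2 11 8 1 6 4 5)|=9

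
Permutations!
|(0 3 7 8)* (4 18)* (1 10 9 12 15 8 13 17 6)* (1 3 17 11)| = 26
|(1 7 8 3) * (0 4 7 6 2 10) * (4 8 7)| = |(0 8 3 1 6 2 10)| = 7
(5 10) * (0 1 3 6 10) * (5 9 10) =(0 1 3 6 5)(9 10) =[1, 3, 2, 6, 4, 0, 5, 7, 8, 10, 9]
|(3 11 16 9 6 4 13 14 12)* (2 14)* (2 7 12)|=|(2 14)(3 11 16 9 6 4 13 7 12)|=18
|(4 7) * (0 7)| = 3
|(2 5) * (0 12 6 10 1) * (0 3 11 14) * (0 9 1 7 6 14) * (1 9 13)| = |(0 12 14 13 1 3 11)(2 5)(6 10 7)| = 42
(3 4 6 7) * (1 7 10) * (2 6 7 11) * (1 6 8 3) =(1 11 2 8 3 4 7)(6 10) =[0, 11, 8, 4, 7, 5, 10, 1, 3, 9, 6, 2]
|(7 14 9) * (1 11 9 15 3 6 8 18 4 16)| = 12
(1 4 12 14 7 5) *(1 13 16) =(1 4 12 14 7 5 13 16) =[0, 4, 2, 3, 12, 13, 6, 5, 8, 9, 10, 11, 14, 16, 7, 15, 1]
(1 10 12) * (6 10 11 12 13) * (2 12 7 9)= (1 11 7 9 2 12)(6 10 13)= [0, 11, 12, 3, 4, 5, 10, 9, 8, 2, 13, 7, 1, 6]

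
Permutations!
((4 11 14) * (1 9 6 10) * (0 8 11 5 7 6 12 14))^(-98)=(0 8 11)(1 9 12 14 4 5 7 6 10)=[8, 9, 2, 3, 5, 7, 10, 6, 11, 12, 1, 0, 14, 13, 4]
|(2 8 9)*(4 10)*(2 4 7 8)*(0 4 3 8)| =12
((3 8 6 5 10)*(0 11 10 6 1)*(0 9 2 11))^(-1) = (1 8 3 10 11 2 9)(5 6) = [0, 8, 9, 10, 4, 6, 5, 7, 3, 1, 11, 2]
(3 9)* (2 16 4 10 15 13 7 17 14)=[0, 1, 16, 9, 10, 5, 6, 17, 8, 3, 15, 11, 12, 7, 2, 13, 4, 14]=(2 16 4 10 15 13 7 17 14)(3 9)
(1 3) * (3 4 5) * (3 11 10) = [0, 4, 2, 1, 5, 11, 6, 7, 8, 9, 3, 10] = (1 4 5 11 10 3)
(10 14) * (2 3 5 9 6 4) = (2 3 5 9 6 4)(10 14) = [0, 1, 3, 5, 2, 9, 4, 7, 8, 6, 14, 11, 12, 13, 10]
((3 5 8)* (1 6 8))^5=[0, 1, 2, 3, 4, 5, 6, 7, 8]=(8)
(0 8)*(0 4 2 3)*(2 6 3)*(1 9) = (0 8 4 6 3)(1 9) = [8, 9, 2, 0, 6, 5, 3, 7, 4, 1]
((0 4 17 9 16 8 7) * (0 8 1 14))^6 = [14, 16, 2, 3, 0, 5, 6, 7, 8, 17, 10, 11, 12, 13, 1, 15, 9, 4] = (0 14 1 16 9 17 4)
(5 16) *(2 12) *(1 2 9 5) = [0, 2, 12, 3, 4, 16, 6, 7, 8, 5, 10, 11, 9, 13, 14, 15, 1] = (1 2 12 9 5 16)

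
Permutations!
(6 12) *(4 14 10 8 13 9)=(4 14 10 8 13 9)(6 12)=[0, 1, 2, 3, 14, 5, 12, 7, 13, 4, 8, 11, 6, 9, 10]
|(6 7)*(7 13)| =3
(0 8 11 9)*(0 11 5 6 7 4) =(0 8 5 6 7 4)(9 11) =[8, 1, 2, 3, 0, 6, 7, 4, 5, 11, 10, 9]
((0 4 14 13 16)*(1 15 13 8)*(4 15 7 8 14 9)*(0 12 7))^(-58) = (0 8 12 13)(1 7 16 15) = [8, 7, 2, 3, 4, 5, 6, 16, 12, 9, 10, 11, 13, 0, 14, 1, 15]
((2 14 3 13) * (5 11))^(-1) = (2 13 3 14)(5 11) = [0, 1, 13, 14, 4, 11, 6, 7, 8, 9, 10, 5, 12, 3, 2]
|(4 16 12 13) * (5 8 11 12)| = |(4 16 5 8 11 12 13)| = 7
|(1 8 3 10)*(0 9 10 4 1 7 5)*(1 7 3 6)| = 21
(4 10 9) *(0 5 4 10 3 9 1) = [5, 0, 2, 9, 3, 4, 6, 7, 8, 10, 1] = (0 5 4 3 9 10 1)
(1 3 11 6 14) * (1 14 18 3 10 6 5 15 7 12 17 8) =(1 10 6 18 3 11 5 15 7 12 17 8) =[0, 10, 2, 11, 4, 15, 18, 12, 1, 9, 6, 5, 17, 13, 14, 7, 16, 8, 3]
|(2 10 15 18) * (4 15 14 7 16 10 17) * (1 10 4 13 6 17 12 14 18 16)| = |(1 10 18 2 12 14 7)(4 15 16)(6 17 13)| = 21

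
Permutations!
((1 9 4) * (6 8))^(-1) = (1 4 9)(6 8) = [0, 4, 2, 3, 9, 5, 8, 7, 6, 1]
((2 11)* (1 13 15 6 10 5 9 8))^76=[0, 10, 2, 3, 4, 13, 8, 7, 6, 15, 1, 11, 12, 5, 14, 9]=(1 10)(5 13)(6 8)(9 15)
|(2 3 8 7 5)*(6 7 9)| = 7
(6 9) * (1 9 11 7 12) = (1 9 6 11 7 12) = [0, 9, 2, 3, 4, 5, 11, 12, 8, 6, 10, 7, 1]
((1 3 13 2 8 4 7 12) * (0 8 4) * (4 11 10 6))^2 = (1 13 11 6 7)(2 10 4 12 3) = [0, 13, 10, 2, 12, 5, 7, 1, 8, 9, 4, 6, 3, 11]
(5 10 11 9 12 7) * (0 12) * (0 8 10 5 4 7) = (0 12)(4 7)(8 10 11 9) = [12, 1, 2, 3, 7, 5, 6, 4, 10, 8, 11, 9, 0]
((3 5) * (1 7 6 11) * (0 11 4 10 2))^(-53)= (0 7 10 11 6 2 1 4)(3 5)= [7, 4, 1, 5, 0, 3, 2, 10, 8, 9, 11, 6]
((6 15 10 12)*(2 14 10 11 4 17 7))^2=(2 10 6 11 17)(4 7 14 12 15)=[0, 1, 10, 3, 7, 5, 11, 14, 8, 9, 6, 17, 15, 13, 12, 4, 16, 2]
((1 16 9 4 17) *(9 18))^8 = (1 18 4)(9 17 16) = [0, 18, 2, 3, 1, 5, 6, 7, 8, 17, 10, 11, 12, 13, 14, 15, 9, 16, 4]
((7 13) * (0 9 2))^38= (13)(0 2 9)= [2, 1, 9, 3, 4, 5, 6, 7, 8, 0, 10, 11, 12, 13]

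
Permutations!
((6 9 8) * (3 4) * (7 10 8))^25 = [0, 1, 2, 4, 3, 5, 6, 7, 8, 9, 10] = (10)(3 4)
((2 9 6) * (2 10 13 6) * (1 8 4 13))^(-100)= (1 4 6)(8 13 10)= [0, 4, 2, 3, 6, 5, 1, 7, 13, 9, 8, 11, 12, 10]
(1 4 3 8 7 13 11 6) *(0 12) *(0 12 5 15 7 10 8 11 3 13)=(0 5 15 7)(1 4 13 3 11 6)(8 10)=[5, 4, 2, 11, 13, 15, 1, 0, 10, 9, 8, 6, 12, 3, 14, 7]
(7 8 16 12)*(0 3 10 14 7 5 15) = [3, 1, 2, 10, 4, 15, 6, 8, 16, 9, 14, 11, 5, 13, 7, 0, 12] = (0 3 10 14 7 8 16 12 5 15)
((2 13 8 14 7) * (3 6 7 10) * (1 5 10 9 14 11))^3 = [0, 3, 11, 2, 4, 6, 13, 8, 5, 14, 7, 10, 12, 1, 9] = (1 3 2 11 10 7 8 5 6 13)(9 14)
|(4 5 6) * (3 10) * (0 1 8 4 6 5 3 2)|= 7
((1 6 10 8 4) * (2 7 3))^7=(1 10 4 6 8)(2 7 3)=[0, 10, 7, 2, 6, 5, 8, 3, 1, 9, 4]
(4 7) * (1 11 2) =(1 11 2)(4 7) =[0, 11, 1, 3, 7, 5, 6, 4, 8, 9, 10, 2]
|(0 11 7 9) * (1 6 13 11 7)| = |(0 7 9)(1 6 13 11)| = 12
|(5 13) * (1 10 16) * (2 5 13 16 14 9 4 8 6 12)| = |(1 10 14 9 4 8 6 12 2 5 16)| = 11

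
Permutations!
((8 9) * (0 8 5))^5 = (0 8 9 5) = [8, 1, 2, 3, 4, 0, 6, 7, 9, 5]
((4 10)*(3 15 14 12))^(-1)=(3 12 14 15)(4 10)=[0, 1, 2, 12, 10, 5, 6, 7, 8, 9, 4, 11, 14, 13, 15, 3]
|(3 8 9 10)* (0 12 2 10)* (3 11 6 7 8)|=9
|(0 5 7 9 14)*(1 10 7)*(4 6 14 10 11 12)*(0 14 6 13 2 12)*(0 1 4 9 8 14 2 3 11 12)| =14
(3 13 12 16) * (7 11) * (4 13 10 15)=(3 10 15 4 13 12 16)(7 11)=[0, 1, 2, 10, 13, 5, 6, 11, 8, 9, 15, 7, 16, 12, 14, 4, 3]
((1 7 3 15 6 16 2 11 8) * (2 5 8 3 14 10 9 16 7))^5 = (1 6 16 11 14 8 15 9 2 7 5 3 10) = [0, 6, 7, 10, 4, 3, 16, 5, 15, 2, 1, 14, 12, 13, 8, 9, 11]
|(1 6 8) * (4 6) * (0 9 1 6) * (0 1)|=|(0 9)(1 4)(6 8)|=2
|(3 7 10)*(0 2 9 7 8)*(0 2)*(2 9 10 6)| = 7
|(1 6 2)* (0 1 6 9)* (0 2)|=5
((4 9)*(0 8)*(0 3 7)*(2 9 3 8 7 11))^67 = (0 7)(2 4 11 9 3) = [7, 1, 4, 2, 11, 5, 6, 0, 8, 3, 10, 9]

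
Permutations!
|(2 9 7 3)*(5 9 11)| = 6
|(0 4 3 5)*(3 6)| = 5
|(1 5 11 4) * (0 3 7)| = 12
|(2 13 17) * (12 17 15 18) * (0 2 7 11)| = 9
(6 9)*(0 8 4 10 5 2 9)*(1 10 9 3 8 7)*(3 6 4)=(0 7 1 10 5 2 6)(3 8)(4 9)=[7, 10, 6, 8, 9, 2, 0, 1, 3, 4, 5]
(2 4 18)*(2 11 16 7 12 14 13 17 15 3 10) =(2 4 18 11 16 7 12 14 13 17 15 3 10) =[0, 1, 4, 10, 18, 5, 6, 12, 8, 9, 2, 16, 14, 17, 13, 3, 7, 15, 11]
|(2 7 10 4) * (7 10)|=|(2 10 4)|=3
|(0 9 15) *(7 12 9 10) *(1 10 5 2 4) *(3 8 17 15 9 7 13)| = |(0 5 2 4 1 10 13 3 8 17 15)(7 12)| = 22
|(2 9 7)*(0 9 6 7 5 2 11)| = 7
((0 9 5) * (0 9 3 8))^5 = (0 8 3)(5 9) = [8, 1, 2, 0, 4, 9, 6, 7, 3, 5]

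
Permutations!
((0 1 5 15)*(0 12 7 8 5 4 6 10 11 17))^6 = (0 17 11 10 6 4 1)(5 15 12 7 8) = [17, 0, 2, 3, 1, 15, 4, 8, 5, 9, 6, 10, 7, 13, 14, 12, 16, 11]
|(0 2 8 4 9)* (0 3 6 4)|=|(0 2 8)(3 6 4 9)|=12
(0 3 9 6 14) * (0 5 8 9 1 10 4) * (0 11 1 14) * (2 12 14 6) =[3, 10, 12, 6, 11, 8, 0, 7, 9, 2, 4, 1, 14, 13, 5] =(0 3 6)(1 10 4 11)(2 12 14 5 8 9)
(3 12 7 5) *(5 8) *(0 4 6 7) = [4, 1, 2, 12, 6, 3, 7, 8, 5, 9, 10, 11, 0] = (0 4 6 7 8 5 3 12)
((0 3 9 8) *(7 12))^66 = (12)(0 9)(3 8) = [9, 1, 2, 8, 4, 5, 6, 7, 3, 0, 10, 11, 12]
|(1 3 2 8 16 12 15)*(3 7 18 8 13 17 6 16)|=|(1 7 18 8 3 2 13 17 6 16 12 15)|=12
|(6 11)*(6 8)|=|(6 11 8)|=3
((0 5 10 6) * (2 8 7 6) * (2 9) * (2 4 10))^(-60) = (10) = [0, 1, 2, 3, 4, 5, 6, 7, 8, 9, 10]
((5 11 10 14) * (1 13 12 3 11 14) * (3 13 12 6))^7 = (5 14) = [0, 1, 2, 3, 4, 14, 6, 7, 8, 9, 10, 11, 12, 13, 5]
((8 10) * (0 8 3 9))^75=(10)=[0, 1, 2, 3, 4, 5, 6, 7, 8, 9, 10]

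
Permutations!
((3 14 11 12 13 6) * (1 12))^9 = (1 13 3 11 12 6 14) = [0, 13, 2, 11, 4, 5, 14, 7, 8, 9, 10, 12, 6, 3, 1]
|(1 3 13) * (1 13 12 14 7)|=|(1 3 12 14 7)|=5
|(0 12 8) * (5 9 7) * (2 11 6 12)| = |(0 2 11 6 12 8)(5 9 7)| = 6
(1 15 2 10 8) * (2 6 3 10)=[0, 15, 2, 10, 4, 5, 3, 7, 1, 9, 8, 11, 12, 13, 14, 6]=(1 15 6 3 10 8)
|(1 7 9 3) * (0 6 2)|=|(0 6 2)(1 7 9 3)|=12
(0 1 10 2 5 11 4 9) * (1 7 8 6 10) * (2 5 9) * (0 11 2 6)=(0 7 8)(2 9 11 4 6 10 5)=[7, 1, 9, 3, 6, 2, 10, 8, 0, 11, 5, 4]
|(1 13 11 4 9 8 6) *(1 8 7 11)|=|(1 13)(4 9 7 11)(6 8)|=4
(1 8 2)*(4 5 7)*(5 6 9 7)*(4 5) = (1 8 2)(4 6 9 7 5) = [0, 8, 1, 3, 6, 4, 9, 5, 2, 7]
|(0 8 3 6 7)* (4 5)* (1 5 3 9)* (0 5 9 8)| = 10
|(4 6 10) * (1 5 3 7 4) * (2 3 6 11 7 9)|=|(1 5 6 10)(2 3 9)(4 11 7)|=12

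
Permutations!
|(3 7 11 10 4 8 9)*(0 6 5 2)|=28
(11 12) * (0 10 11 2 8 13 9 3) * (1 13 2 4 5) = (0 10 11 12 4 5 1 13 9 3)(2 8) = [10, 13, 8, 0, 5, 1, 6, 7, 2, 3, 11, 12, 4, 9]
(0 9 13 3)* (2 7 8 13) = (0 9 2 7 8 13 3) = [9, 1, 7, 0, 4, 5, 6, 8, 13, 2, 10, 11, 12, 3]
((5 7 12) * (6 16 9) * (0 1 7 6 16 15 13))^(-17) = (0 13 15 6 5 12 7 1)(9 16) = [13, 0, 2, 3, 4, 12, 5, 1, 8, 16, 10, 11, 7, 15, 14, 6, 9]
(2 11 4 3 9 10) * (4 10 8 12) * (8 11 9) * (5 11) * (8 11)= (2 9 5 8 12 4 3 11 10)= [0, 1, 9, 11, 3, 8, 6, 7, 12, 5, 2, 10, 4]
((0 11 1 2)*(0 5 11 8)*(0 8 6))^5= (0 6)(1 2 5 11)= [6, 2, 5, 3, 4, 11, 0, 7, 8, 9, 10, 1]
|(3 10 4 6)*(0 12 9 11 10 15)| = |(0 12 9 11 10 4 6 3 15)| = 9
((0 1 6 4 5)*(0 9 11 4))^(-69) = (4 11 9 5) = [0, 1, 2, 3, 11, 4, 6, 7, 8, 5, 10, 9]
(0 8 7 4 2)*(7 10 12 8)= (0 7 4 2)(8 10 12)= [7, 1, 0, 3, 2, 5, 6, 4, 10, 9, 12, 11, 8]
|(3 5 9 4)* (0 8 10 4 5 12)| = 6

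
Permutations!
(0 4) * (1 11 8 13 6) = (0 4)(1 11 8 13 6) = [4, 11, 2, 3, 0, 5, 1, 7, 13, 9, 10, 8, 12, 6]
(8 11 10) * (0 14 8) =(0 14 8 11 10) =[14, 1, 2, 3, 4, 5, 6, 7, 11, 9, 0, 10, 12, 13, 8]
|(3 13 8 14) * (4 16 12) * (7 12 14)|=8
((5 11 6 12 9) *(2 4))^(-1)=(2 4)(5 9 12 6 11)=[0, 1, 4, 3, 2, 9, 11, 7, 8, 12, 10, 5, 6]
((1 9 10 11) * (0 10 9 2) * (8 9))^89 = (0 2 1 11 10)(8 9) = [2, 11, 1, 3, 4, 5, 6, 7, 9, 8, 0, 10]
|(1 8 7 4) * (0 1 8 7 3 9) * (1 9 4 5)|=|(0 9)(1 7 5)(3 4 8)|=6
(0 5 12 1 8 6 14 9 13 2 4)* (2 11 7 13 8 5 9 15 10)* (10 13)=(0 9 8 6 14 15 13 11 7 10 2 4)(1 5 12)=[9, 5, 4, 3, 0, 12, 14, 10, 6, 8, 2, 7, 1, 11, 15, 13]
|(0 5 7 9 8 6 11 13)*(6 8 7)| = |(0 5 6 11 13)(7 9)| = 10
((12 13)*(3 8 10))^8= (13)(3 10 8)= [0, 1, 2, 10, 4, 5, 6, 7, 3, 9, 8, 11, 12, 13]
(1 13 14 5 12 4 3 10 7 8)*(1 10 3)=[0, 13, 2, 3, 1, 12, 6, 8, 10, 9, 7, 11, 4, 14, 5]=(1 13 14 5 12 4)(7 8 10)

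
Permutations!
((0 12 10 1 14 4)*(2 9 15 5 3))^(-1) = [4, 10, 3, 5, 14, 15, 6, 7, 8, 2, 12, 11, 0, 13, 1, 9] = (0 4 14 1 10 12)(2 3 5 15 9)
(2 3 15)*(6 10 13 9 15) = [0, 1, 3, 6, 4, 5, 10, 7, 8, 15, 13, 11, 12, 9, 14, 2] = (2 3 6 10 13 9 15)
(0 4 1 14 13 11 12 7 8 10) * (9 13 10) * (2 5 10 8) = (0 4 1 14 8 9 13 11 12 7 2 5 10) = [4, 14, 5, 3, 1, 10, 6, 2, 9, 13, 0, 12, 7, 11, 8]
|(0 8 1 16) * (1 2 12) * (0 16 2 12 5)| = |(16)(0 8 12 1 2 5)| = 6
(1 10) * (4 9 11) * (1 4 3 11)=(1 10 4 9)(3 11)=[0, 10, 2, 11, 9, 5, 6, 7, 8, 1, 4, 3]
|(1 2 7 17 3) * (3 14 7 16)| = 12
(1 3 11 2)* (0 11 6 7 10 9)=(0 11 2 1 3 6 7 10 9)=[11, 3, 1, 6, 4, 5, 7, 10, 8, 0, 9, 2]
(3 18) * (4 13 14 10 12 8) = (3 18)(4 13 14 10 12 8) = [0, 1, 2, 18, 13, 5, 6, 7, 4, 9, 12, 11, 8, 14, 10, 15, 16, 17, 3]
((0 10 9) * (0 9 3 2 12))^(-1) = (0 12 2 3 10) = [12, 1, 3, 10, 4, 5, 6, 7, 8, 9, 0, 11, 2]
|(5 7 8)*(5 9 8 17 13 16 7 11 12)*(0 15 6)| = |(0 15 6)(5 11 12)(7 17 13 16)(8 9)| = 12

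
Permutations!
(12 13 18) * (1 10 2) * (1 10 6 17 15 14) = (1 6 17 15 14)(2 10)(12 13 18) = [0, 6, 10, 3, 4, 5, 17, 7, 8, 9, 2, 11, 13, 18, 1, 14, 16, 15, 12]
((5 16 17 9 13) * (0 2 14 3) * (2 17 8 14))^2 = (0 9 5 8 3 17 13 16 14) = [9, 1, 2, 17, 4, 8, 6, 7, 3, 5, 10, 11, 12, 16, 0, 15, 14, 13]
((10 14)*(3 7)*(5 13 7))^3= (3 7 13 5)(10 14)= [0, 1, 2, 7, 4, 3, 6, 13, 8, 9, 14, 11, 12, 5, 10]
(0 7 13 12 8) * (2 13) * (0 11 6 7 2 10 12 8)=(0 2 13 8 11 6 7 10 12)=[2, 1, 13, 3, 4, 5, 7, 10, 11, 9, 12, 6, 0, 8]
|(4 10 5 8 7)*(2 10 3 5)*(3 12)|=|(2 10)(3 5 8 7 4 12)|=6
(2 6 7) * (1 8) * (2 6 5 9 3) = (1 8)(2 5 9 3)(6 7) = [0, 8, 5, 2, 4, 9, 7, 6, 1, 3]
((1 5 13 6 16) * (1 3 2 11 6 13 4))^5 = (16)(1 4 5) = [0, 4, 2, 3, 5, 1, 6, 7, 8, 9, 10, 11, 12, 13, 14, 15, 16]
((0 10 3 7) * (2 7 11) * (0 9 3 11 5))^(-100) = (0 7)(2 5)(3 11)(9 10) = [7, 1, 5, 11, 4, 2, 6, 0, 8, 10, 9, 3]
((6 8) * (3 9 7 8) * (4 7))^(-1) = (3 6 8 7 4 9) = [0, 1, 2, 6, 9, 5, 8, 4, 7, 3]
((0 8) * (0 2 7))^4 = (8) = [0, 1, 2, 3, 4, 5, 6, 7, 8]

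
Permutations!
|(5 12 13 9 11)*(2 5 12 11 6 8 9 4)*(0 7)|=|(0 7)(2 5 11 12 13 4)(6 8 9)|=6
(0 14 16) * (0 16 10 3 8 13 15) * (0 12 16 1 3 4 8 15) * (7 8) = (0 14 10 4 7 8 13)(1 3 15 12 16) = [14, 3, 2, 15, 7, 5, 6, 8, 13, 9, 4, 11, 16, 0, 10, 12, 1]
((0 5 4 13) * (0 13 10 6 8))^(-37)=(13)(0 8 6 10 4 5)=[8, 1, 2, 3, 5, 0, 10, 7, 6, 9, 4, 11, 12, 13]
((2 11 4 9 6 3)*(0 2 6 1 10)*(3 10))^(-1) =(0 10 6 3 1 9 4 11 2) =[10, 9, 0, 1, 11, 5, 3, 7, 8, 4, 6, 2]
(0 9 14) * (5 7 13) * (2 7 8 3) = (0 9 14)(2 7 13 5 8 3) = [9, 1, 7, 2, 4, 8, 6, 13, 3, 14, 10, 11, 12, 5, 0]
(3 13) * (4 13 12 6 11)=(3 12 6 11 4 13)=[0, 1, 2, 12, 13, 5, 11, 7, 8, 9, 10, 4, 6, 3]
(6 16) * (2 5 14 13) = (2 5 14 13)(6 16) = [0, 1, 5, 3, 4, 14, 16, 7, 8, 9, 10, 11, 12, 2, 13, 15, 6]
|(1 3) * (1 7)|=|(1 3 7)|=3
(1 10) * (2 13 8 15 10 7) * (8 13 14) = (1 7 2 14 8 15 10) = [0, 7, 14, 3, 4, 5, 6, 2, 15, 9, 1, 11, 12, 13, 8, 10]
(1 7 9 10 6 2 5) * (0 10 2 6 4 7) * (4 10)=(10)(0 4 7 9 2 5 1)=[4, 0, 5, 3, 7, 1, 6, 9, 8, 2, 10]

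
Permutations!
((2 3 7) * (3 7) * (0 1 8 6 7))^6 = (8) = [0, 1, 2, 3, 4, 5, 6, 7, 8]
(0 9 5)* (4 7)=[9, 1, 2, 3, 7, 0, 6, 4, 8, 5]=(0 9 5)(4 7)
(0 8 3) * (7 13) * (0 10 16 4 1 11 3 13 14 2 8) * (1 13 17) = (1 11 3 10 16 4 13 7 14 2 8 17) = [0, 11, 8, 10, 13, 5, 6, 14, 17, 9, 16, 3, 12, 7, 2, 15, 4, 1]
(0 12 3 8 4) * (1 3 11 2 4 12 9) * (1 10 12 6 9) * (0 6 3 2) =(0 1 2 4 6 9 10 12 11)(3 8) =[1, 2, 4, 8, 6, 5, 9, 7, 3, 10, 12, 0, 11]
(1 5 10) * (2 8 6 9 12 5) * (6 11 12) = (1 2 8 11 12 5 10)(6 9) = [0, 2, 8, 3, 4, 10, 9, 7, 11, 6, 1, 12, 5]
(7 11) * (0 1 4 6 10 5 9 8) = (0 1 4 6 10 5 9 8)(7 11) = [1, 4, 2, 3, 6, 9, 10, 11, 0, 8, 5, 7]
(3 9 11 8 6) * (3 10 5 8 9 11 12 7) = [0, 1, 2, 11, 4, 8, 10, 3, 6, 12, 5, 9, 7] = (3 11 9 12 7)(5 8 6 10)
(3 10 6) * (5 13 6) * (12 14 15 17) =[0, 1, 2, 10, 4, 13, 3, 7, 8, 9, 5, 11, 14, 6, 15, 17, 16, 12] =(3 10 5 13 6)(12 14 15 17)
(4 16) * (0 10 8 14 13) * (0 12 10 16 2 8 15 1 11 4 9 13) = [16, 11, 8, 3, 2, 5, 6, 7, 14, 13, 15, 4, 10, 12, 0, 1, 9] = (0 16 9 13 12 10 15 1 11 4 2 8 14)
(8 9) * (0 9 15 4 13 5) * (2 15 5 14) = (0 9 8 5)(2 15 4 13 14) = [9, 1, 15, 3, 13, 0, 6, 7, 5, 8, 10, 11, 12, 14, 2, 4]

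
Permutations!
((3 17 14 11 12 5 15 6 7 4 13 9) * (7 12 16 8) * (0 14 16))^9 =(3 17 16 8 7 4 13 9)(5 15 6 12) =[0, 1, 2, 17, 13, 15, 12, 4, 7, 3, 10, 11, 5, 9, 14, 6, 8, 16]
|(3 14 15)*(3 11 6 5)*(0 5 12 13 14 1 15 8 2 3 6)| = |(0 5 6 12 13 14 8 2 3 1 15 11)| = 12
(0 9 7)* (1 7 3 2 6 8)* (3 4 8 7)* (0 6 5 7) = (0 9 4 8 1 3 2 5 7 6) = [9, 3, 5, 2, 8, 7, 0, 6, 1, 4]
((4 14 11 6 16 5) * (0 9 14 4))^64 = (0 9 14 11 6 16 5) = [9, 1, 2, 3, 4, 0, 16, 7, 8, 14, 10, 6, 12, 13, 11, 15, 5]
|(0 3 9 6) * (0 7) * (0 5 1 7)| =|(0 3 9 6)(1 7 5)| =12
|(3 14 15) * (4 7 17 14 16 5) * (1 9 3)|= |(1 9 3 16 5 4 7 17 14 15)|= 10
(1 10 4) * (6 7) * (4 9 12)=(1 10 9 12 4)(6 7)=[0, 10, 2, 3, 1, 5, 7, 6, 8, 12, 9, 11, 4]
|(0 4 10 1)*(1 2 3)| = |(0 4 10 2 3 1)| = 6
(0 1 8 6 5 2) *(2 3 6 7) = [1, 8, 0, 6, 4, 3, 5, 2, 7] = (0 1 8 7 2)(3 6 5)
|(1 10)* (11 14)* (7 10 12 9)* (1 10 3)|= 10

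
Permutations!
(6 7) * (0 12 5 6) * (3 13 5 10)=(0 12 10 3 13 5 6 7)=[12, 1, 2, 13, 4, 6, 7, 0, 8, 9, 3, 11, 10, 5]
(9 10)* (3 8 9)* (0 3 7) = (0 3 8 9 10 7) = [3, 1, 2, 8, 4, 5, 6, 0, 9, 10, 7]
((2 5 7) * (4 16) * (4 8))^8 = (2 7 5)(4 8 16) = [0, 1, 7, 3, 8, 2, 6, 5, 16, 9, 10, 11, 12, 13, 14, 15, 4]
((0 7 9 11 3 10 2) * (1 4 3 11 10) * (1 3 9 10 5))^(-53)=(11)(0 2 10 7)(1 5 9 4)=[2, 5, 10, 3, 1, 9, 6, 0, 8, 4, 7, 11]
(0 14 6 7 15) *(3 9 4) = [14, 1, 2, 9, 3, 5, 7, 15, 8, 4, 10, 11, 12, 13, 6, 0] = (0 14 6 7 15)(3 9 4)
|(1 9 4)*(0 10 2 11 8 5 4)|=|(0 10 2 11 8 5 4 1 9)|=9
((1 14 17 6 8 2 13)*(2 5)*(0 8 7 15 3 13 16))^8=(17)(0 2 8 16 5)=[2, 1, 8, 3, 4, 0, 6, 7, 16, 9, 10, 11, 12, 13, 14, 15, 5, 17]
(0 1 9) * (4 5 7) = (0 1 9)(4 5 7) = [1, 9, 2, 3, 5, 7, 6, 4, 8, 0]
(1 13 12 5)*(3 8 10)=[0, 13, 2, 8, 4, 1, 6, 7, 10, 9, 3, 11, 5, 12]=(1 13 12 5)(3 8 10)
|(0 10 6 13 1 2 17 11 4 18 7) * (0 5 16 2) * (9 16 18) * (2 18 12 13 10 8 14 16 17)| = |(0 8 14 16 18 7 5 12 13 1)(4 9 17 11)(6 10)| = 20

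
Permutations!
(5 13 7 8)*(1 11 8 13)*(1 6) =(1 11 8 5 6)(7 13) =[0, 11, 2, 3, 4, 6, 1, 13, 5, 9, 10, 8, 12, 7]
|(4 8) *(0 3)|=|(0 3)(4 8)|=2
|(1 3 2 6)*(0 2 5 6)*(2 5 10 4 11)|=|(0 5 6 1 3 10 4 11 2)|=9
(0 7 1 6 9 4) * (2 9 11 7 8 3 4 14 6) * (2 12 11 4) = (0 8 3 2 9 14 6 4)(1 12 11 7) = [8, 12, 9, 2, 0, 5, 4, 1, 3, 14, 10, 7, 11, 13, 6]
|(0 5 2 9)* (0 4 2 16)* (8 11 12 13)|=12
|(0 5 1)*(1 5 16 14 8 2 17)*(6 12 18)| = |(0 16 14 8 2 17 1)(6 12 18)| = 21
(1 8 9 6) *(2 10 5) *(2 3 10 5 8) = (1 2 5 3 10 8 9 6) = [0, 2, 5, 10, 4, 3, 1, 7, 9, 6, 8]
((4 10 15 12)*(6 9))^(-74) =[0, 1, 2, 3, 15, 5, 6, 7, 8, 9, 12, 11, 10, 13, 14, 4] =(4 15)(10 12)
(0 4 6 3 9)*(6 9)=[4, 1, 2, 6, 9, 5, 3, 7, 8, 0]=(0 4 9)(3 6)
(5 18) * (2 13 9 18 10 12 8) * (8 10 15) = (2 13 9 18 5 15 8)(10 12) = [0, 1, 13, 3, 4, 15, 6, 7, 2, 18, 12, 11, 10, 9, 14, 8, 16, 17, 5]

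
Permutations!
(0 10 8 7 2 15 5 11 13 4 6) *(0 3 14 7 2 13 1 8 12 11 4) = (0 10 12 11 1 8 2 15 5 4 6 3 14 7 13) = [10, 8, 15, 14, 6, 4, 3, 13, 2, 9, 12, 1, 11, 0, 7, 5]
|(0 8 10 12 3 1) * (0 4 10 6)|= |(0 8 6)(1 4 10 12 3)|= 15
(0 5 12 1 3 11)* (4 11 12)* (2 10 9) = (0 5 4 11)(1 3 12)(2 10 9) = [5, 3, 10, 12, 11, 4, 6, 7, 8, 2, 9, 0, 1]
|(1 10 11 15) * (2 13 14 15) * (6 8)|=14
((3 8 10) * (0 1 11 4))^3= [4, 0, 2, 3, 11, 5, 6, 7, 8, 9, 10, 1]= (0 4 11 1)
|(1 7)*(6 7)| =3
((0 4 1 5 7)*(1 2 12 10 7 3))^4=(0 10 2)(1 5 3)(4 7 12)=[10, 5, 0, 1, 7, 3, 6, 12, 8, 9, 2, 11, 4]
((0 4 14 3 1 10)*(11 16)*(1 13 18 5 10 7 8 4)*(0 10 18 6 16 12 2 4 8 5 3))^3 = (0 5 13 11 4 1 18 6 12 14 7 3 16 2) = [5, 18, 0, 16, 1, 13, 12, 3, 8, 9, 10, 4, 14, 11, 7, 15, 2, 17, 6]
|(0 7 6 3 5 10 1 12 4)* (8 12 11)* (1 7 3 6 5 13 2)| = |(0 3 13 2 1 11 8 12 4)(5 10 7)| = 9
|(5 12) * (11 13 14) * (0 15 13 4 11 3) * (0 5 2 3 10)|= |(0 15 13 14 10)(2 3 5 12)(4 11)|= 20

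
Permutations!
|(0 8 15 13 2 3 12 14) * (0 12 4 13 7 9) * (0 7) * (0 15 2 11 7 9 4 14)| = |(15)(0 8 2 3 14 12)(4 13 11 7)| = 12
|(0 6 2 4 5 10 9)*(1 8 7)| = |(0 6 2 4 5 10 9)(1 8 7)| = 21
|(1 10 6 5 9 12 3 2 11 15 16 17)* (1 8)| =13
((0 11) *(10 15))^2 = (15) = [0, 1, 2, 3, 4, 5, 6, 7, 8, 9, 10, 11, 12, 13, 14, 15]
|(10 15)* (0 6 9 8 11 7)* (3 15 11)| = |(0 6 9 8 3 15 10 11 7)| = 9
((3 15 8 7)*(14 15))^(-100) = (15) = [0, 1, 2, 3, 4, 5, 6, 7, 8, 9, 10, 11, 12, 13, 14, 15]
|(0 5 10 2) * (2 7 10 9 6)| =|(0 5 9 6 2)(7 10)| =10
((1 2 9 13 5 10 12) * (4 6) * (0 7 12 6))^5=(0 9 4 2 6 1 10 12 5 7 13)=[9, 10, 6, 3, 2, 7, 1, 13, 8, 4, 12, 11, 5, 0]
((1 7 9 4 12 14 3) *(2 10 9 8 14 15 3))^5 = (1 10 3 2 15 14 12 8 4 7 9) = [0, 10, 15, 2, 7, 5, 6, 9, 4, 1, 3, 11, 8, 13, 12, 14]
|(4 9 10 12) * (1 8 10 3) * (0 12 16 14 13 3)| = 28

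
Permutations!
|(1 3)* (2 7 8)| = |(1 3)(2 7 8)| = 6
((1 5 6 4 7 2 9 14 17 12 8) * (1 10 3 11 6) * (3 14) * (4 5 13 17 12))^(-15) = (1 3 4 5 9 17 6 2 13 11 7)(8 10 14 12) = [0, 3, 13, 4, 5, 9, 2, 1, 10, 17, 14, 7, 8, 11, 12, 15, 16, 6]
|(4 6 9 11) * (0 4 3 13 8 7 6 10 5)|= 28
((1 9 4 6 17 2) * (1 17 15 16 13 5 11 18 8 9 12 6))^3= (1 15 5 8)(2 17)(4 6 13 18)(9 12 16 11)= [0, 15, 17, 3, 6, 8, 13, 7, 1, 12, 10, 9, 16, 18, 14, 5, 11, 2, 4]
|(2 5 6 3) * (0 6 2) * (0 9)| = |(0 6 3 9)(2 5)| = 4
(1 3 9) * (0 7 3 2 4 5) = (0 7 3 9 1 2 4 5) = [7, 2, 4, 9, 5, 0, 6, 3, 8, 1]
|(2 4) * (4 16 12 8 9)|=6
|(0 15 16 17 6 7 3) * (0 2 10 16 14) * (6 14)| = |(0 15 6 7 3 2 10 16 17 14)| = 10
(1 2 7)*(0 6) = (0 6)(1 2 7) = [6, 2, 7, 3, 4, 5, 0, 1]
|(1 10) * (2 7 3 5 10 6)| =|(1 6 2 7 3 5 10)| =7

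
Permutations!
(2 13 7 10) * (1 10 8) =(1 10 2 13 7 8) =[0, 10, 13, 3, 4, 5, 6, 8, 1, 9, 2, 11, 12, 7]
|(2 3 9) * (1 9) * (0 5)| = |(0 5)(1 9 2 3)| = 4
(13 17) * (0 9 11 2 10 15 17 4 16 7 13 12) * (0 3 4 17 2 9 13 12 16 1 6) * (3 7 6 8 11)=(0 13 17 16 6)(1 8 11 9 3 4)(2 10 15)(7 12)=[13, 8, 10, 4, 1, 5, 0, 12, 11, 3, 15, 9, 7, 17, 14, 2, 6, 16]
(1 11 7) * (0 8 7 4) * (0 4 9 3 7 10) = (0 8 10)(1 11 9 3 7) = [8, 11, 2, 7, 4, 5, 6, 1, 10, 3, 0, 9]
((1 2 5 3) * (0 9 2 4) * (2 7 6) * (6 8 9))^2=(0 2 3 4 6 5 1)(7 9 8)=[2, 0, 3, 4, 6, 1, 5, 9, 7, 8]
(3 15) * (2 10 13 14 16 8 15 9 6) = (2 10 13 14 16 8 15 3 9 6) = [0, 1, 10, 9, 4, 5, 2, 7, 15, 6, 13, 11, 12, 14, 16, 3, 8]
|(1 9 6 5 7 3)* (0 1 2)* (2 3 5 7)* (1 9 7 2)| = |(0 9 6 2)(1 7 5)| = 12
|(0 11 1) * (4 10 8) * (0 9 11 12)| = 6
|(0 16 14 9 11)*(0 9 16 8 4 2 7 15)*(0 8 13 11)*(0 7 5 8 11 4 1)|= 28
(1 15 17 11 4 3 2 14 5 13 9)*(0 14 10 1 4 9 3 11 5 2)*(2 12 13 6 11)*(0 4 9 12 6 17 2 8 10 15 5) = (0 14 6 11 12 13 3 4 8 10 1 5 17)(2 15) = [14, 5, 15, 4, 8, 17, 11, 7, 10, 9, 1, 12, 13, 3, 6, 2, 16, 0]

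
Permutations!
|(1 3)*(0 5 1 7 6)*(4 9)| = 6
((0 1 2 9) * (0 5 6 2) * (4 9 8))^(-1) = (0 1)(2 6 5 9 4 8) = [1, 0, 6, 3, 8, 9, 5, 7, 2, 4]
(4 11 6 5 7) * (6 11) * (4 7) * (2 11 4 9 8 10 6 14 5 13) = (2 11 4 14 5 9 8 10 6 13) = [0, 1, 11, 3, 14, 9, 13, 7, 10, 8, 6, 4, 12, 2, 5]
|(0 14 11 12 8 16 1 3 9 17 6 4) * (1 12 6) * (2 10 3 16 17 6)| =45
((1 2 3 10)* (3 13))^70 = (13) = [0, 1, 2, 3, 4, 5, 6, 7, 8, 9, 10, 11, 12, 13]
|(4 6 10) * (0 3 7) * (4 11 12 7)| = 8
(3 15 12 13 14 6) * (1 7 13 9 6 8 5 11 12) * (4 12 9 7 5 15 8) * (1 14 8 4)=(1 5 11 9 6 3 4 12 7 13 8 15 14)=[0, 5, 2, 4, 12, 11, 3, 13, 15, 6, 10, 9, 7, 8, 1, 14]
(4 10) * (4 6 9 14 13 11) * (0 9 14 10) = (0 9 10 6 14 13 11 4) = [9, 1, 2, 3, 0, 5, 14, 7, 8, 10, 6, 4, 12, 11, 13]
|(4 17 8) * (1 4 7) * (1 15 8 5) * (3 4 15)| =|(1 15 8 7 3 4 17 5)| =8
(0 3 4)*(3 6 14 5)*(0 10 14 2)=[6, 1, 0, 4, 10, 3, 2, 7, 8, 9, 14, 11, 12, 13, 5]=(0 6 2)(3 4 10 14 5)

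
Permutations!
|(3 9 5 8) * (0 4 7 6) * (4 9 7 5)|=8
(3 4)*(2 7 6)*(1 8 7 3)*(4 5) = [0, 8, 3, 5, 1, 4, 2, 6, 7] = (1 8 7 6 2 3 5 4)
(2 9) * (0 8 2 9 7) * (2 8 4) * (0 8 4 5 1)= [5, 0, 7, 3, 2, 1, 6, 8, 4, 9]= (9)(0 5 1)(2 7 8 4)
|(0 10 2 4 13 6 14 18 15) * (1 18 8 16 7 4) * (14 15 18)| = 12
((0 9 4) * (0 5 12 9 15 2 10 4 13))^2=(0 2 4 12 13 15 10 5 9)=[2, 1, 4, 3, 12, 9, 6, 7, 8, 0, 5, 11, 13, 15, 14, 10]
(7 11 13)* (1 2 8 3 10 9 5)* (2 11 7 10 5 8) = (1 11 13 10 9 8 3 5) = [0, 11, 2, 5, 4, 1, 6, 7, 3, 8, 9, 13, 12, 10]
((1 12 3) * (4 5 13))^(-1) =(1 3 12)(4 13 5) =[0, 3, 2, 12, 13, 4, 6, 7, 8, 9, 10, 11, 1, 5]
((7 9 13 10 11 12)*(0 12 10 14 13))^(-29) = (0 9 7 12)(10 11)(13 14) = [9, 1, 2, 3, 4, 5, 6, 12, 8, 7, 11, 10, 0, 14, 13]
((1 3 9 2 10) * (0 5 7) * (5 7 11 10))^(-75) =(0 7)(1 9 5 10 3 2 11) =[7, 9, 11, 2, 4, 10, 6, 0, 8, 5, 3, 1]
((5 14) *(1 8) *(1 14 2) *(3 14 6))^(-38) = (1 14 8 5 6 2 3) = [0, 14, 3, 1, 4, 6, 2, 7, 5, 9, 10, 11, 12, 13, 8]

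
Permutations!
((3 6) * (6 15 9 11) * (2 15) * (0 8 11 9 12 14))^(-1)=(0 14 12 15 2 3 6 11 8)=[14, 1, 3, 6, 4, 5, 11, 7, 0, 9, 10, 8, 15, 13, 12, 2]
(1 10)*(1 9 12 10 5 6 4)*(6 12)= [0, 5, 2, 3, 1, 12, 4, 7, 8, 6, 9, 11, 10]= (1 5 12 10 9 6 4)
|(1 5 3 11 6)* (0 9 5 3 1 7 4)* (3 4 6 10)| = 30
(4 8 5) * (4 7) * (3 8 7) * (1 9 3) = (1 9 3 8 5)(4 7) = [0, 9, 2, 8, 7, 1, 6, 4, 5, 3]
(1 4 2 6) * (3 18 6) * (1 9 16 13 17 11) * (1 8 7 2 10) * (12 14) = (1 4 10)(2 3 18 6 9 16 13 17 11 8 7)(12 14) = [0, 4, 3, 18, 10, 5, 9, 2, 7, 16, 1, 8, 14, 17, 12, 15, 13, 11, 6]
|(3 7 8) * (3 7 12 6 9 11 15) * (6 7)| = 8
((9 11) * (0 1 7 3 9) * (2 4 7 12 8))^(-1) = (0 11 9 3 7 4 2 8 12 1) = [11, 0, 8, 7, 2, 5, 6, 4, 12, 3, 10, 9, 1]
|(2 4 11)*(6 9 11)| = 5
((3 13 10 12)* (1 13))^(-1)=[0, 3, 2, 12, 4, 5, 6, 7, 8, 9, 13, 11, 10, 1]=(1 3 12 10 13)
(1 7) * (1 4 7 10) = (1 10)(4 7) = [0, 10, 2, 3, 7, 5, 6, 4, 8, 9, 1]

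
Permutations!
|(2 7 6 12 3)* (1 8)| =10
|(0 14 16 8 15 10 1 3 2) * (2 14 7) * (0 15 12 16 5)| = 9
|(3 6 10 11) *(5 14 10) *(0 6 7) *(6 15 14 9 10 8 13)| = 12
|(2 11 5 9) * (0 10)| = 4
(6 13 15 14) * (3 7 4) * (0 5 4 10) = (0 5 4 3 7 10)(6 13 15 14) = [5, 1, 2, 7, 3, 4, 13, 10, 8, 9, 0, 11, 12, 15, 6, 14]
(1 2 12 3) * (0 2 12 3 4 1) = (0 2 3)(1 12 4) = [2, 12, 3, 0, 1, 5, 6, 7, 8, 9, 10, 11, 4]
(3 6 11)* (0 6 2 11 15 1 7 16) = (0 6 15 1 7 16)(2 11 3) = [6, 7, 11, 2, 4, 5, 15, 16, 8, 9, 10, 3, 12, 13, 14, 1, 0]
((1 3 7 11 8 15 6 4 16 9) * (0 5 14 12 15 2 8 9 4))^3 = (0 12)(1 11 3 9 7)(2 8)(4 16)(5 15)(6 14) = [12, 11, 8, 9, 16, 15, 14, 1, 2, 7, 10, 3, 0, 13, 6, 5, 4]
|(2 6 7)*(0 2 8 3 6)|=4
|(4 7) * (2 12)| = |(2 12)(4 7)| = 2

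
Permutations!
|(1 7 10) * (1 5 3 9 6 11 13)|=9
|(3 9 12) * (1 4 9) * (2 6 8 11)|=|(1 4 9 12 3)(2 6 8 11)|=20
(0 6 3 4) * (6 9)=(0 9 6 3 4)=[9, 1, 2, 4, 0, 5, 3, 7, 8, 6]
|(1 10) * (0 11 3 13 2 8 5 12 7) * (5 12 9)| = |(0 11 3 13 2 8 12 7)(1 10)(5 9)| = 8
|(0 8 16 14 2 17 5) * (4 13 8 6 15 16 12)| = 8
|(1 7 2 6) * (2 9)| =5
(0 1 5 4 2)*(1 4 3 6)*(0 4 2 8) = (0 2 4 8)(1 5 3 6) = [2, 5, 4, 6, 8, 3, 1, 7, 0]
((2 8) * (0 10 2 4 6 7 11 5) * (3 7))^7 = (0 7 4 10 11 6 2 5 3 8) = [7, 1, 5, 8, 10, 3, 2, 4, 0, 9, 11, 6]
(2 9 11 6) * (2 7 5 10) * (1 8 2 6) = (1 8 2 9 11)(5 10 6 7) = [0, 8, 9, 3, 4, 10, 7, 5, 2, 11, 6, 1]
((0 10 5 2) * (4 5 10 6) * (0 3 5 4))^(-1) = (10)(0 6)(2 5 3) = [6, 1, 5, 2, 4, 3, 0, 7, 8, 9, 10]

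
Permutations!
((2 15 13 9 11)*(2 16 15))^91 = (9 11 16 15 13) = [0, 1, 2, 3, 4, 5, 6, 7, 8, 11, 10, 16, 12, 9, 14, 13, 15]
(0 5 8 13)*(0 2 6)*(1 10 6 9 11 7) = (0 5 8 13 2 9 11 7 1 10 6) = [5, 10, 9, 3, 4, 8, 0, 1, 13, 11, 6, 7, 12, 2]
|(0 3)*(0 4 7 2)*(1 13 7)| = |(0 3 4 1 13 7 2)| = 7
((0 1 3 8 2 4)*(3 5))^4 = (0 8 1 2 5 4 3) = [8, 2, 5, 0, 3, 4, 6, 7, 1]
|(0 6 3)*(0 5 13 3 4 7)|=|(0 6 4 7)(3 5 13)|=12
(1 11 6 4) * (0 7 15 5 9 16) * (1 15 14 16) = [7, 11, 2, 3, 15, 9, 4, 14, 8, 1, 10, 6, 12, 13, 16, 5, 0] = (0 7 14 16)(1 11 6 4 15 5 9)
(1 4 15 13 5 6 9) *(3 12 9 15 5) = (1 4 5 6 15 13 3 12 9) = [0, 4, 2, 12, 5, 6, 15, 7, 8, 1, 10, 11, 9, 3, 14, 13]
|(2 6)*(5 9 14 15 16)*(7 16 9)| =6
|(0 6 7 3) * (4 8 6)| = 6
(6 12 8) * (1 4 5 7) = [0, 4, 2, 3, 5, 7, 12, 1, 6, 9, 10, 11, 8] = (1 4 5 7)(6 12 8)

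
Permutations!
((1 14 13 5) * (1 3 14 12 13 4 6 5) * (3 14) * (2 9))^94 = (1 12 13)(4 5)(6 14) = [0, 12, 2, 3, 5, 4, 14, 7, 8, 9, 10, 11, 13, 1, 6]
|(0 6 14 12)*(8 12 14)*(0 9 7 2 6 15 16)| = 6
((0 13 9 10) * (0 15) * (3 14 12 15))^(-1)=(0 15 12 14 3 10 9 13)=[15, 1, 2, 10, 4, 5, 6, 7, 8, 13, 9, 11, 14, 0, 3, 12]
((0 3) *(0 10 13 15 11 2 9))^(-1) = [9, 1, 11, 0, 4, 5, 6, 7, 8, 2, 3, 15, 12, 10, 14, 13] = (0 9 2 11 15 13 10 3)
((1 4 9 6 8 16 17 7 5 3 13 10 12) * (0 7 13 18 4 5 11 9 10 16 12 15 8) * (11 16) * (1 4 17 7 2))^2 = (0 1 3 17 11 6 2 5 18 13 9)(4 15 12 10 8) = [1, 3, 5, 17, 15, 18, 2, 7, 4, 0, 8, 6, 10, 9, 14, 12, 16, 11, 13]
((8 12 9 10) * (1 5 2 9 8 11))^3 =[0, 9, 11, 3, 4, 10, 6, 7, 12, 1, 5, 2, 8] =(1 9)(2 11)(5 10)(8 12)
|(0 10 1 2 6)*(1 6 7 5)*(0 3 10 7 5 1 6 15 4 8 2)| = |(0 7 1)(2 5 6 3 10 15 4 8)| = 24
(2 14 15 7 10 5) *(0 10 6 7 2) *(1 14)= (0 10 5)(1 14 15 2)(6 7)= [10, 14, 1, 3, 4, 0, 7, 6, 8, 9, 5, 11, 12, 13, 15, 2]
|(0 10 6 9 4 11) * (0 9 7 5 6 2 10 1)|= |(0 1)(2 10)(4 11 9)(5 6 7)|= 6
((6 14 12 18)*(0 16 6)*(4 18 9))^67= (0 14 4 16 12 18 6 9)= [14, 1, 2, 3, 16, 5, 9, 7, 8, 0, 10, 11, 18, 13, 4, 15, 12, 17, 6]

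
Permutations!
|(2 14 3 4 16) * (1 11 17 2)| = |(1 11 17 2 14 3 4 16)| = 8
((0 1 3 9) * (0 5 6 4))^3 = (0 9 4 3 6 1 5) = [9, 5, 2, 6, 3, 0, 1, 7, 8, 4]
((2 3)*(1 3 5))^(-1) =(1 5 2 3) =[0, 5, 3, 1, 4, 2]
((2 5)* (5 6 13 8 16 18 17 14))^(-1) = (2 5 14 17 18 16 8 13 6) = [0, 1, 5, 3, 4, 14, 2, 7, 13, 9, 10, 11, 12, 6, 17, 15, 8, 18, 16]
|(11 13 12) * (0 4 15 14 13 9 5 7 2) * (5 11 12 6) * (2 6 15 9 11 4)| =6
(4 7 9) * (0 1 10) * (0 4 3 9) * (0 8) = [1, 10, 2, 9, 7, 5, 6, 8, 0, 3, 4] = (0 1 10 4 7 8)(3 9)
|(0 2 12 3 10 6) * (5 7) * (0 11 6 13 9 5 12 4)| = 42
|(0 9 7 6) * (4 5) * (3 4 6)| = |(0 9 7 3 4 5 6)| = 7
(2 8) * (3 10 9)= (2 8)(3 10 9)= [0, 1, 8, 10, 4, 5, 6, 7, 2, 3, 9]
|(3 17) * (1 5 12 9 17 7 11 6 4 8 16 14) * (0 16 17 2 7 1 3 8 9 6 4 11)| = |(0 16 14 3 1 5 12 6 11 4 9 2 7)(8 17)| = 26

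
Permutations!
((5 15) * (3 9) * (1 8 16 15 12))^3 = (1 15)(3 9)(5 8)(12 16) = [0, 15, 2, 9, 4, 8, 6, 7, 5, 3, 10, 11, 16, 13, 14, 1, 12]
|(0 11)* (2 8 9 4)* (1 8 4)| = |(0 11)(1 8 9)(2 4)| = 6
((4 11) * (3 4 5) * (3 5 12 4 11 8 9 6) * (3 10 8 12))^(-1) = (3 11)(4 12)(6 9 8 10) = [0, 1, 2, 11, 12, 5, 9, 7, 10, 8, 6, 3, 4]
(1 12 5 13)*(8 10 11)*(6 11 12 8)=(1 8 10 12 5 13)(6 11)=[0, 8, 2, 3, 4, 13, 11, 7, 10, 9, 12, 6, 5, 1]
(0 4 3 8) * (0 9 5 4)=(3 8 9 5 4)=[0, 1, 2, 8, 3, 4, 6, 7, 9, 5]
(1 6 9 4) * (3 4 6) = [0, 3, 2, 4, 1, 5, 9, 7, 8, 6] = (1 3 4)(6 9)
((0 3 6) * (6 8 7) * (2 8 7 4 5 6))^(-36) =(0 8)(2 6)(3 4)(5 7) =[8, 1, 6, 4, 3, 7, 2, 5, 0]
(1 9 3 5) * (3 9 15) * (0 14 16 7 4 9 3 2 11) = (0 14 16 7 4 9 3 5 1 15 2 11) = [14, 15, 11, 5, 9, 1, 6, 4, 8, 3, 10, 0, 12, 13, 16, 2, 7]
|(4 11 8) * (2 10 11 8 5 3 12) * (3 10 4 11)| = |(2 4 8 11 5 10 3 12)| = 8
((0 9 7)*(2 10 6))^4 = [9, 1, 10, 3, 4, 5, 2, 0, 8, 7, 6] = (0 9 7)(2 10 6)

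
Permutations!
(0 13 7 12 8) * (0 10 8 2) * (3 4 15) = (0 13 7 12 2)(3 4 15)(8 10) = [13, 1, 0, 4, 15, 5, 6, 12, 10, 9, 8, 11, 2, 7, 14, 3]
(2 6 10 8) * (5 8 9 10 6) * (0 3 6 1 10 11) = (0 3 6 1 10 9 11)(2 5 8) = [3, 10, 5, 6, 4, 8, 1, 7, 2, 11, 9, 0]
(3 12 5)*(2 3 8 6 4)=(2 3 12 5 8 6 4)=[0, 1, 3, 12, 2, 8, 4, 7, 6, 9, 10, 11, 5]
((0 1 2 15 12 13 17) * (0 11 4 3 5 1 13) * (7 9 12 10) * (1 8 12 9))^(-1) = [12, 7, 1, 4, 11, 3, 6, 10, 5, 9, 15, 17, 8, 0, 14, 2, 16, 13] = (0 12 8 5 3 4 11 17 13)(1 7 10 15 2)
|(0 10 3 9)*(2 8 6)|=12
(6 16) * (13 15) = (6 16)(13 15) = [0, 1, 2, 3, 4, 5, 16, 7, 8, 9, 10, 11, 12, 15, 14, 13, 6]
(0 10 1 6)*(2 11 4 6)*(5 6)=[10, 2, 11, 3, 5, 6, 0, 7, 8, 9, 1, 4]=(0 10 1 2 11 4 5 6)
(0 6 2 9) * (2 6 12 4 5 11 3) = [12, 1, 9, 2, 5, 11, 6, 7, 8, 0, 10, 3, 4] = (0 12 4 5 11 3 2 9)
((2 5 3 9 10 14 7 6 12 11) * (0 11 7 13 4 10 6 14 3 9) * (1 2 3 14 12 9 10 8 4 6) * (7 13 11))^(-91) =(14)(4 8) =[0, 1, 2, 3, 8, 5, 6, 7, 4, 9, 10, 11, 12, 13, 14]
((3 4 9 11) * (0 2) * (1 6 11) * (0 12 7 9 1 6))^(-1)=(0 1 4 3 11 6 9 7 12 2)=[1, 4, 0, 11, 3, 5, 9, 12, 8, 7, 10, 6, 2]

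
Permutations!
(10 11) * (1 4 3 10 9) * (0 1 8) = (0 1 4 3 10 11 9 8) = [1, 4, 2, 10, 3, 5, 6, 7, 0, 8, 11, 9]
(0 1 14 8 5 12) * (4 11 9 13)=(0 1 14 8 5 12)(4 11 9 13)=[1, 14, 2, 3, 11, 12, 6, 7, 5, 13, 10, 9, 0, 4, 8]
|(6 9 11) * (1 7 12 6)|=|(1 7 12 6 9 11)|=6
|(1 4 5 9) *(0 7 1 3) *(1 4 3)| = |(0 7 4 5 9 1 3)| = 7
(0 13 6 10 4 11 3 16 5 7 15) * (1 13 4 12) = (0 4 11 3 16 5 7 15)(1 13 6 10 12) = [4, 13, 2, 16, 11, 7, 10, 15, 8, 9, 12, 3, 1, 6, 14, 0, 5]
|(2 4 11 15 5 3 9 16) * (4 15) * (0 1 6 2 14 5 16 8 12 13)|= |(0 1 6 2 15 16 14 5 3 9 8 12 13)(4 11)|= 26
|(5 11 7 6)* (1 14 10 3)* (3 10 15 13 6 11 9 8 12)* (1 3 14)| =8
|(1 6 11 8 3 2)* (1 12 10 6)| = |(2 12 10 6 11 8 3)| = 7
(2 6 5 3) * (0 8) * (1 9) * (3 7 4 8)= [3, 9, 6, 2, 8, 7, 5, 4, 0, 1]= (0 3 2 6 5 7 4 8)(1 9)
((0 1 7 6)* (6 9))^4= (0 6 9 7 1)= [6, 0, 2, 3, 4, 5, 9, 1, 8, 7]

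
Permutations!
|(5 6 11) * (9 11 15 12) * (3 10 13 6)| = |(3 10 13 6 15 12 9 11 5)| = 9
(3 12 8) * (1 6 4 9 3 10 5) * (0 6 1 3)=(0 6 4 9)(3 12 8 10 5)=[6, 1, 2, 12, 9, 3, 4, 7, 10, 0, 5, 11, 8]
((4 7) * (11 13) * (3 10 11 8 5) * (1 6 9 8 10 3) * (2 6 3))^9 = [0, 2, 9, 6, 7, 3, 8, 4, 1, 5, 10, 11, 12, 13] = (13)(1 2 9 5 3 6 8)(4 7)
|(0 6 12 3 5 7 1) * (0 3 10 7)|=8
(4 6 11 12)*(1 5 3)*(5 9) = (1 9 5 3)(4 6 11 12) = [0, 9, 2, 1, 6, 3, 11, 7, 8, 5, 10, 12, 4]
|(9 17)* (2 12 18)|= |(2 12 18)(9 17)|= 6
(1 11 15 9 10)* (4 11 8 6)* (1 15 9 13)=(1 8 6 4 11 9 10 15 13)=[0, 8, 2, 3, 11, 5, 4, 7, 6, 10, 15, 9, 12, 1, 14, 13]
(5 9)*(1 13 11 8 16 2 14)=[0, 13, 14, 3, 4, 9, 6, 7, 16, 5, 10, 8, 12, 11, 1, 15, 2]=(1 13 11 8 16 2 14)(5 9)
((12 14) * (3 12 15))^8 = (15) = [0, 1, 2, 3, 4, 5, 6, 7, 8, 9, 10, 11, 12, 13, 14, 15]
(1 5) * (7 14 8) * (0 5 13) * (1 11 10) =[5, 13, 2, 3, 4, 11, 6, 14, 7, 9, 1, 10, 12, 0, 8] =(0 5 11 10 1 13)(7 14 8)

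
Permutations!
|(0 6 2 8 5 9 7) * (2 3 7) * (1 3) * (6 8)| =|(0 8 5 9 2 6 1 3 7)| =9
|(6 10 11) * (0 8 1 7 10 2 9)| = 9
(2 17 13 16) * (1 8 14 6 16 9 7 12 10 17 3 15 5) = [0, 8, 3, 15, 4, 1, 16, 12, 14, 7, 17, 11, 10, 9, 6, 5, 2, 13] = (1 8 14 6 16 2 3 15 5)(7 12 10 17 13 9)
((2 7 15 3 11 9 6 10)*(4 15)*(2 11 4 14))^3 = (15)(6 9 11 10) = [0, 1, 2, 3, 4, 5, 9, 7, 8, 11, 6, 10, 12, 13, 14, 15]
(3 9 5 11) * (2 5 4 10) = (2 5 11 3 9 4 10) = [0, 1, 5, 9, 10, 11, 6, 7, 8, 4, 2, 3]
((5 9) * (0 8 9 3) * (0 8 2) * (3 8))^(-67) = (0 2)(5 9 8) = [2, 1, 0, 3, 4, 9, 6, 7, 5, 8]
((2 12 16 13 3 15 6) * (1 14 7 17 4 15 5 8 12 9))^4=[0, 4, 7, 16, 9, 13, 14, 6, 3, 17, 10, 11, 5, 12, 15, 1, 8, 2]=(1 4 9 17 2 7 6 14 15)(3 16 8)(5 13 12)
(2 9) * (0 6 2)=(0 6 2 9)=[6, 1, 9, 3, 4, 5, 2, 7, 8, 0]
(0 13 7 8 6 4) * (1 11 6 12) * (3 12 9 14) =(0 13 7 8 9 14 3 12 1 11 6 4) =[13, 11, 2, 12, 0, 5, 4, 8, 9, 14, 10, 6, 1, 7, 3]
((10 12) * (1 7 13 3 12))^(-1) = (1 10 12 3 13 7) = [0, 10, 2, 13, 4, 5, 6, 1, 8, 9, 12, 11, 3, 7]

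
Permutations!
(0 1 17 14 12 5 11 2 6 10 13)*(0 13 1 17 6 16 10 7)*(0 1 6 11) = (0 17 14 12 5)(1 11 2 16 10 6 7) = [17, 11, 16, 3, 4, 0, 7, 1, 8, 9, 6, 2, 5, 13, 12, 15, 10, 14]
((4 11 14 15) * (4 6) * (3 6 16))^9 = (3 4 14 16 6 11 15) = [0, 1, 2, 4, 14, 5, 11, 7, 8, 9, 10, 15, 12, 13, 16, 3, 6]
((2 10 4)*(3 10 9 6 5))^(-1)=(2 4 10 3 5 6 9)=[0, 1, 4, 5, 10, 6, 9, 7, 8, 2, 3]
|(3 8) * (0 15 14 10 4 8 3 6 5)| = |(0 15 14 10 4 8 6 5)| = 8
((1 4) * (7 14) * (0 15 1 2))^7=(0 1 2 15 4)(7 14)=[1, 2, 15, 3, 0, 5, 6, 14, 8, 9, 10, 11, 12, 13, 7, 4]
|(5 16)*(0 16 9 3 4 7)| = |(0 16 5 9 3 4 7)| = 7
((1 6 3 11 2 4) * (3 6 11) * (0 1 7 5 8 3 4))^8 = (11)(3 5 4 8 7) = [0, 1, 2, 5, 8, 4, 6, 3, 7, 9, 10, 11]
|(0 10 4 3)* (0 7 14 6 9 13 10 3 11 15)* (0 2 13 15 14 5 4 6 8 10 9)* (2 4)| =|(0 3 7 5 2 13 9 15 4 11 14 8 10 6)| =14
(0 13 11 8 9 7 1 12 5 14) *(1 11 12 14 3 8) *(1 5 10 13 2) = [2, 14, 1, 8, 4, 3, 6, 11, 9, 7, 13, 5, 10, 12, 0] = (0 2 1 14)(3 8 9 7 11 5)(10 13 12)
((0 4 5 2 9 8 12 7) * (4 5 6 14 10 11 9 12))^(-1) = (0 7 12 2 5)(4 8 9 11 10 14 6) = [7, 1, 5, 3, 8, 0, 4, 12, 9, 11, 14, 10, 2, 13, 6]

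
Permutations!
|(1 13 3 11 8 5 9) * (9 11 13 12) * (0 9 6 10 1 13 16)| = 60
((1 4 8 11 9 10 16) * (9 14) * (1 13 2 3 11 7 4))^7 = (2 13 16 10 9 14 11 3)(4 8 7) = [0, 1, 13, 2, 8, 5, 6, 4, 7, 14, 9, 3, 12, 16, 11, 15, 10]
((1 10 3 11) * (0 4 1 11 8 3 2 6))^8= (11)(0 1 2)(4 10 6)= [1, 2, 0, 3, 10, 5, 4, 7, 8, 9, 6, 11]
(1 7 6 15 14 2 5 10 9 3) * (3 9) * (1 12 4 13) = (1 7 6 15 14 2 5 10 3 12 4 13) = [0, 7, 5, 12, 13, 10, 15, 6, 8, 9, 3, 11, 4, 1, 2, 14]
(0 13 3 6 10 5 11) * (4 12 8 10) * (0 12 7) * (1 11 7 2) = (0 13 3 6 4 2 1 11 12 8 10 5 7) = [13, 11, 1, 6, 2, 7, 4, 0, 10, 9, 5, 12, 8, 3]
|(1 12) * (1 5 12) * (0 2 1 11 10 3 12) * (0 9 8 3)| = 5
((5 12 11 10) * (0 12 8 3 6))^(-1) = (0 6 3 8 5 10 11 12) = [6, 1, 2, 8, 4, 10, 3, 7, 5, 9, 11, 12, 0]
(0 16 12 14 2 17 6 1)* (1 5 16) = (0 1)(2 17 6 5 16 12 14) = [1, 0, 17, 3, 4, 16, 5, 7, 8, 9, 10, 11, 14, 13, 2, 15, 12, 6]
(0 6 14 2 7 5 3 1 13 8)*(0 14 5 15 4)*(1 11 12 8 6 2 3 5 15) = (0 2 7 1 13 6 15 4)(3 11 12 8 14) = [2, 13, 7, 11, 0, 5, 15, 1, 14, 9, 10, 12, 8, 6, 3, 4]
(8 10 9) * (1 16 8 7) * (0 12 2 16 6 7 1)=(0 12 2 16 8 10 9 1 6 7)=[12, 6, 16, 3, 4, 5, 7, 0, 10, 1, 9, 11, 2, 13, 14, 15, 8]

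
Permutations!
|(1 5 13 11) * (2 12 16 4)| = |(1 5 13 11)(2 12 16 4)| = 4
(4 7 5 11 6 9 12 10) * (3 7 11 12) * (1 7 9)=(1 7 5 12 10 4 11 6)(3 9)=[0, 7, 2, 9, 11, 12, 1, 5, 8, 3, 4, 6, 10]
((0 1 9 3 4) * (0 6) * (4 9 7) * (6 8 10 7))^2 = (0 6 1)(4 10)(7 8) = [6, 0, 2, 3, 10, 5, 1, 8, 7, 9, 4]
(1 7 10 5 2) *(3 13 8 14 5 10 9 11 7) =[0, 3, 1, 13, 4, 2, 6, 9, 14, 11, 10, 7, 12, 8, 5] =(1 3 13 8 14 5 2)(7 9 11)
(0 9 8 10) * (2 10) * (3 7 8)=(0 9 3 7 8 2 10)=[9, 1, 10, 7, 4, 5, 6, 8, 2, 3, 0]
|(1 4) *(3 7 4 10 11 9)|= 7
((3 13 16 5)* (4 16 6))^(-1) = (3 5 16 4 6 13) = [0, 1, 2, 5, 6, 16, 13, 7, 8, 9, 10, 11, 12, 3, 14, 15, 4]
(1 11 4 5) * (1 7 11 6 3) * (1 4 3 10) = (1 6 10)(3 4 5 7 11) = [0, 6, 2, 4, 5, 7, 10, 11, 8, 9, 1, 3]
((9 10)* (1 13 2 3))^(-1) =(1 3 2 13)(9 10) =[0, 3, 13, 2, 4, 5, 6, 7, 8, 10, 9, 11, 12, 1]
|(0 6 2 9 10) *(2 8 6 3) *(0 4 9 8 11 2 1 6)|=21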